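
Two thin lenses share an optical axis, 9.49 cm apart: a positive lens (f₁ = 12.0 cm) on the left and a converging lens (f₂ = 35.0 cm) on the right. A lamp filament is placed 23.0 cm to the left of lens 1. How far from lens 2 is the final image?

Lens 1: 1/d_i1 = 1/f₁ − 1/d_o1 = 1/(12.0) − 1/(23.0) = 0.03986, so d_i1 = 25.09 cm.
The intermediate image is 25.09 cm to the right of lens 1, which lies 15.60 cm to the right of lens 2 — a virtual object — so d_o2 = −15.60 cm.
Lens 2: 1/d_i2 = 1/f₂ − 1/d_o2 = 1/(35.0) − 1/(-15.60) = 0.09267, so d_i2 = 10.8 cm.
The final image is real, 10.8 cm to the right of lens 2 (overall magnification ≈ -0.75).

10.8 cm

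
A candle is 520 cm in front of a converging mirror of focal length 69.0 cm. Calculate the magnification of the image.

m = -0.153

1/d_i = 1/f − 1/d_o = 1/(69.00) − 1/(520) = 0.01257, so d_i = 79.56 cm.
m = −d_i/d_o = −(79.56)/(520) = -0.153.
The image is real, inverted and reduced, in front of the mirror.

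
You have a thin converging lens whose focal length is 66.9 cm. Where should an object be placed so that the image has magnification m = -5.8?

78.4 cm

m = −d_i/d_o ⇒ d_i = −m·d_o.
1/f = 1/d_o + 1/d_i = 1/d_o − 1/(m·d_o) = (1 − 1/m)/d_o, so d_o = f(1 − 1/m) = (66.90)(1 − 1/(-5.8)) = 78.4 cm.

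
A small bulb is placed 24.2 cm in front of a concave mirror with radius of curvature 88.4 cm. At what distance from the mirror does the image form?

53.5 cm

f = R/2 = 88.4/2 = 44.20 cm.
Mirror equation: 1/v = 1/f − 1/u = 1/(44.20) − 1/(24.2) = 0.02262 − 0.04132 = -0.01870, so v = -53.5 cm.
The image is virtual, upright and enlarged, behind the mirror.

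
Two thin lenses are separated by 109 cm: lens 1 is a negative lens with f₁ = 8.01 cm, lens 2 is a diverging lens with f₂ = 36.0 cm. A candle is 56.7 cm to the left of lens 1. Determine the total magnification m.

m = +0.0293

f₁ = −8.01 cm (diverging).
Lens 1: 1/d_i1 = 1/(-8.01) − 1/(56.7) = -0.1425, so d_i1 = -7.018 cm; m₁ = −d_i1/d_o1 = +0.1238.
d_o2 = 109 − (-7.018) = 116.0 cm.
f₂ = −36.0 cm (diverging).
Lens 2: 1/d_i2 = 1/(-36.0) − 1/(116.0) = -0.03640, so d_i2 = -27.47 cm; m₂ = −d_i2/d_o2 = +0.2368.
m = m₁·m₂ = (+0.1238)(+0.2368) = +0.0293.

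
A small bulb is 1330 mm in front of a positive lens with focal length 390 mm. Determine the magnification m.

m = -0.415

1/d_i = 1/f − 1/d_o = 1/(390.0) − 1/(1330) = 0.001812, so d_i = 551.8 mm.
m = −d_i/d_o = −(551.8)/(1330) = -0.415.
The image is real, inverted and reduced, on the far side of the lens.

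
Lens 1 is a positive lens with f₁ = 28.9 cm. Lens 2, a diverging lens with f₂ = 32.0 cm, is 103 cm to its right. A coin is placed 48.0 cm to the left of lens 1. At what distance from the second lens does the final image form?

Lens 1: 1/d_i1 = 1/f₁ − 1/d_o1 = 1/(28.9) − 1/(48.0) = 0.01377, so d_i1 = 72.63 cm.
The intermediate image is 72.63 cm to the right of lens 1, which is 103 − (72.63) = 30.37 cm to the left of lens 2, so d_o2 = +30.37 cm.
Lens 2 is diverging, so f₂ = −32.0 cm.
Lens 2: 1/d_i2 = 1/f₂ − 1/d_o2 = 1/(-32.0) − 1/(30.37) = -0.06418, so d_i2 = -15.6 cm.
The final image is virtual, 15.6 cm to the left of lens 2 (overall magnification ≈ -0.78).

15.6 cm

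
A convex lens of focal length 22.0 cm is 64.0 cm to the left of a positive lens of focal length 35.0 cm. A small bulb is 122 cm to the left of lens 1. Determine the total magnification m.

m = +3.56

Lens 1: 1/d_i1 = 1/(22.0) − 1/(122) = 0.03726, so d_i1 = 26.84 cm; m₁ = −d_i1/d_o1 = -0.2200.
d_o2 = 64.0 − (26.84) = 37.16 cm.
Lens 2: 1/d_i2 = 1/(35.0) − 1/(37.16) = 0.001661, so d_i2 = 602.1 cm; m₂ = −d_i2/d_o2 = -16.20.
m = m₁·m₂ = (-0.2200)(-16.20) = +3.56.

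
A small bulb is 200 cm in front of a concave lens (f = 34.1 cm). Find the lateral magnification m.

m = +0.146

For a concave lens, f = -34.1 cm.
1/d_i = 1/f − 1/d_o = 1/(-34.10) − 1/(200) = -0.03433, so d_i = -29.13 cm.
m = −d_i/d_o = −(-29.13)/(200) = +0.146.
The image is virtual, upright and reduced, on the same side as the object.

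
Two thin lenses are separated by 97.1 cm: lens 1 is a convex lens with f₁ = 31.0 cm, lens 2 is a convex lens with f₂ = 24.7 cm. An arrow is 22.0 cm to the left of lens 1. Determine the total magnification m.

m = -0.574

Lens 1: 1/d_i1 = 1/(31.0) − 1/(22.0) = -0.01320, so d_i1 = -75.78 cm; m₁ = −d_i1/d_o1 = +3.445.
d_o2 = 97.1 − (-75.78) = 172.9 cm.
Lens 2: 1/d_i2 = 1/(24.7) − 1/(172.9) = 0.03470, so d_i2 = 28.82 cm; m₂ = −d_i2/d_o2 = -0.1667.
m = m₁·m₂ = (+3.445)(-0.1667) = -0.574.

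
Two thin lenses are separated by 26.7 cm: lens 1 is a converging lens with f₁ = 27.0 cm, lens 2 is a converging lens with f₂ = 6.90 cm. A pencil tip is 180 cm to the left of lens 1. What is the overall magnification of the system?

m = -0.102

Lens 1: 1/d_i1 = 1/(27.0) − 1/(180) = 0.03148, so d_i1 = 31.76 cm; m₁ = −d_i1/d_o1 = -0.1764.
d_o2 = 26.7 − (31.76) = -5.060 cm (virtual object).
Lens 2: 1/d_i2 = 1/(6.90) − 1/(-5.060) = 0.3426, so d_i2 = 2.919 cm; m₂ = −d_i2/d_o2 = +0.5769.
m = m₁·m₂ = (-0.1764)(+0.5769) = -0.102.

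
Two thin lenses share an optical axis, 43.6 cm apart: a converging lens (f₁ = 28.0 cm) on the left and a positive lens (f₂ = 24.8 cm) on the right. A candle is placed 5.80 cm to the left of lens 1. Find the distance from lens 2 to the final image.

48.4 cm

Lens 1: 1/d_i1 = 1/f₁ − 1/d_o1 = 1/(28.0) − 1/(5.80) = -0.1367, so d_i1 = -7.315 cm.
The intermediate image is 7.315 cm to the left of lens 1 (virtual), which is 43.6 − (-7.315) = 50.91 cm to the left of lens 2, so d_o2 = +50.91 cm.
Lens 2: 1/d_i2 = 1/f₂ − 1/d_o2 = 1/(24.8) − 1/(50.91) = 0.02068, so d_i2 = 48.4 cm.
The final image is real, 48.4 cm to the right of lens 2 (overall magnification ≈ -1.2).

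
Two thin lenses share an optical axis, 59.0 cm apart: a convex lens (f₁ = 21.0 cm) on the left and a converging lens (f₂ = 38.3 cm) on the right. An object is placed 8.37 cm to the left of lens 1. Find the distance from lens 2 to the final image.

80.7 cm

Lens 1: 1/d_i1 = 1/f₁ − 1/d_o1 = 1/(21.0) − 1/(8.37) = -0.07186, so d_i1 = -13.92 cm.
The intermediate image is 13.92 cm to the left of lens 1 (virtual), which is 59.0 − (-13.92) = 72.92 cm to the left of lens 2, so d_o2 = +72.92 cm.
Lens 2: 1/d_i2 = 1/f₂ − 1/d_o2 = 1/(38.3) − 1/(72.92) = 0.01240, so d_i2 = 80.7 cm.
The final image is real, 80.7 cm to the right of lens 2 (overall magnification ≈ -1.8).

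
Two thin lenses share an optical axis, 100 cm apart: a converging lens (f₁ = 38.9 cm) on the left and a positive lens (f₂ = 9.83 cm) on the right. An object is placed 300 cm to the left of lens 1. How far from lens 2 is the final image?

Lens 1: 1/d_i1 = 1/f₁ − 1/d_o1 = 1/(38.9) − 1/(300) = 0.02237, so d_i1 = 44.70 cm.
The intermediate image is 44.70 cm to the right of lens 1, which is 100 − (44.70) = 55.30 cm to the left of lens 2, so d_o2 = +55.30 cm.
Lens 2: 1/d_i2 = 1/f₂ − 1/d_o2 = 1/(9.83) − 1/(55.30) = 0.08365, so d_i2 = 12.0 cm.
The final image is real, 12.0 cm to the right of lens 2 (overall magnification ≈ 0.032).

12.0 cm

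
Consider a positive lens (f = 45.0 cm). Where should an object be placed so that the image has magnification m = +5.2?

36.3 cm

m = −d_i/d_o ⇒ d_i = −m·d_o.
1/f = 1/d_o + 1/d_i = 1/d_o − 1/(m·d_o) = (1 − 1/m)/d_o, so d_o = f(1 − 1/m) = (45.00)(1 − 1/(+5.2)) = 36.3 cm.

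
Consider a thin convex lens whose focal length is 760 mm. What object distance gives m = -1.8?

1180 mm

m = −d_i/d_o ⇒ d_i = −m·d_o.
1/f = 1/d_o + 1/d_i = 1/d_o − 1/(m·d_o) = (1 − 1/m)/d_o, so d_o = f(1 − 1/m) = (760.0)(1 − 1/(-1.8)) = 1180 mm.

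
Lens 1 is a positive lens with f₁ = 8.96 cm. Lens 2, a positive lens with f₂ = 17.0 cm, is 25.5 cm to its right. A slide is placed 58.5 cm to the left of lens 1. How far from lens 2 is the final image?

Lens 1: 1/d_i1 = 1/f₁ − 1/d_o1 = 1/(8.96) − 1/(58.5) = 0.09451, so d_i1 = 10.58 cm.
The intermediate image is 10.58 cm to the right of lens 1, which is 25.5 − (10.58) = 14.92 cm to the left of lens 2, so d_o2 = +14.92 cm.
Lens 2: 1/d_i2 = 1/f₂ − 1/d_o2 = 1/(17.0) − 1/(14.92) = -0.008201, so d_i2 = -122 cm.
The final image is virtual, 122 cm to the left of lens 2 (overall magnification ≈ -1.5).

122 cm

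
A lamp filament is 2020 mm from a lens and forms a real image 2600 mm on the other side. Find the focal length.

Real image ⇒ d_i = +2600 mm.
1/f = 1/d_o + 1/d_i = 1/(2020) + 1/(2600) = 0.0008797, so f = 1140 mm.
Since f is positive, the lens is converging.

f = 1140 mm (converging)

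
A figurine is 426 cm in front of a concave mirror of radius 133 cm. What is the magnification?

m = -0.185

f = R/2 = 133/2 = 66.50 cm.
1/d_i = 1/f − 1/d_o = 1/(66.50) − 1/(426) = 0.01269, so d_i = 78.80 cm.
m = −d_i/d_o = −(78.80)/(426) = -0.185.
The image is real, inverted and reduced, in front of the mirror.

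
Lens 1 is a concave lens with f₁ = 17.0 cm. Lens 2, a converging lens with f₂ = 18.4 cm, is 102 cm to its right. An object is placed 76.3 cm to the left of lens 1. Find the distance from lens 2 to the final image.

Lens 1 is diverging, so f₁ = −17.0 cm.
Lens 1: 1/d_i1 = 1/f₁ − 1/d_o1 = 1/(-17.0) − 1/(76.3) = -0.07193, so d_i1 = -13.90 cm.
The intermediate image is 13.90 cm to the left of lens 1 (virtual), which is 102 − (-13.90) = 115.9 cm to the left of lens 2, so d_o2 = +115.9 cm.
Lens 2: 1/d_i2 = 1/f₂ − 1/d_o2 = 1/(18.4) − 1/(115.9) = 0.04572, so d_i2 = 21.9 cm.
The final image is real, 21.9 cm to the right of lens 2 (overall magnification ≈ -0.034).

21.9 cm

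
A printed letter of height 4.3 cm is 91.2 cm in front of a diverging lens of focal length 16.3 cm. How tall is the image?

0.652 cm

For a diverging lens, f = -16.3 cm.
1/d_i = 1/f − 1/d_o = 1/(-16.30) − 1/(91.2) = -0.07231, so d_i = -13.83 cm.
m = −d_i/d_o = +0.1516.
|h_i| = |m|·h_o = 0.1516 × 4.3 = 0.652 cm. The image is virtual, upright and reduced, on the same side as the object.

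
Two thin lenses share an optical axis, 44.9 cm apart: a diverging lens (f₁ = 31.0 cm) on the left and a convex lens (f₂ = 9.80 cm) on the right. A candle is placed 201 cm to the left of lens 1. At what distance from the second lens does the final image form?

11.4 cm

Lens 1 is diverging, so f₁ = −31.0 cm.
Lens 1: 1/d_i1 = 1/f₁ − 1/d_o1 = 1/(-31.0) − 1/(201) = -0.03723, so d_i1 = -26.86 cm.
The intermediate image is 26.86 cm to the left of lens 1 (virtual), which is 44.9 − (-26.86) = 71.76 cm to the left of lens 2, so d_o2 = +71.76 cm.
Lens 2: 1/d_i2 = 1/f₂ − 1/d_o2 = 1/(9.80) − 1/(71.76) = 0.08811, so d_i2 = 11.4 cm.
The final image is real, 11.4 cm to the right of lens 2 (overall magnification ≈ -0.021).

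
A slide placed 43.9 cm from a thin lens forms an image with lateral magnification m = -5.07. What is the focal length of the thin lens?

f = 36.7 cm (converging)

m = −d_i/d_o ⇒ d_i = −m·d_o = −(-5.07)·(43.9) = 222.6 cm.
1/f = 1/d_o + 1/d_i = 1/(43.9) + 1/(222.6) = 0.02727, so f = 36.7 cm.
Since f is positive, the thin lens is converging.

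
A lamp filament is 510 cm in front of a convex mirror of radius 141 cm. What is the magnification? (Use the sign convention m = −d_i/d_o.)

f = R/2 = 141/2 = 70.50 cm; for a convex mirror, f = -70.50 cm.
1/d_i = 1/f − 1/d_o = 1/(-70.50) − 1/(510) = -0.01615, so d_i = -61.94 cm.
m = −d_i/d_o = −(-61.94)/(510) = +0.121.
The image is virtual, upright and reduced, behind the mirror.

m = +0.121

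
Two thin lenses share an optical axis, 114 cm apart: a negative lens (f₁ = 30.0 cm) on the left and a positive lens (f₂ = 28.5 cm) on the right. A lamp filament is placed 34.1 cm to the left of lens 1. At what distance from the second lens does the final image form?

36.5 cm

Lens 1 is diverging, so f₁ = −30.0 cm.
Lens 1: 1/d_i1 = 1/f₁ − 1/d_o1 = 1/(-30.0) − 1/(34.1) = -0.06266, so d_i1 = -15.96 cm.
The intermediate image is 15.96 cm to the left of lens 1 (virtual), which is 114 − (-15.96) = 130.0 cm to the left of lens 2, so d_o2 = +130.0 cm.
Lens 2: 1/d_i2 = 1/f₂ − 1/d_o2 = 1/(28.5) − 1/(130.0) = 0.02740, so d_i2 = 36.5 cm.
The final image is real, 36.5 cm to the right of lens 2 (overall magnification ≈ -0.13).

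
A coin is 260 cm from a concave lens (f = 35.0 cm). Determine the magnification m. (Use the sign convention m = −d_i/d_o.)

m = +0.119

For a concave lens, f = -35.0 cm.
1/d_i = 1/f − 1/d_o = 1/(-35.00) − 1/(260) = -0.03242, so d_i = -30.85 cm.
m = −d_i/d_o = −(-30.85)/(260) = +0.119.
The image is virtual, upright and reduced, on the same side as the object.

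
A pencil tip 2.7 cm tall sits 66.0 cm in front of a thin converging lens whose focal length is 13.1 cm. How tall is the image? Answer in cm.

0.669 cm

1/d_i = 1/f − 1/d_o = 1/(13.10) − 1/(66.0) = 0.06118, so d_i = 16.34 cm.
m = −d_i/d_o = -0.2476.
|h_i| = |m|·h_o = 0.2476 × 2.7 = 0.669 cm. The image is real, inverted and reduced, on the far side of the lens.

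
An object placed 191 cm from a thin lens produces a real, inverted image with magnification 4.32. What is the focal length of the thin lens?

m = −d_i/d_o ⇒ d_i = −m·d_o = −(-4.32)·(191) = 825.1 cm.
1/f = 1/d_o + 1/d_i = 1/(191) + 1/(825.1) = 0.006448, so f = 155 cm.
Since f is positive, the thin lens is converging.

f = 155 cm (converging)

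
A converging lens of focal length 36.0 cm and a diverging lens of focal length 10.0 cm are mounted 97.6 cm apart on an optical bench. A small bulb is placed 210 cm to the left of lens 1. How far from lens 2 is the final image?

Lens 1: 1/d_i1 = 1/f₁ − 1/d_o1 = 1/(36.0) − 1/(210) = 0.02302, so d_i1 = 43.45 cm.
The intermediate image is 43.45 cm to the right of lens 1, which is 97.6 − (43.45) = 54.15 cm to the left of lens 2, so d_o2 = +54.15 cm.
Lens 2 is diverging, so f₂ = −10.0 cm.
Lens 2: 1/d_i2 = 1/f₂ − 1/d_o2 = 1/(-10.0) − 1/(54.15) = -0.1185, so d_i2 = -8.44 cm.
The final image is virtual, 8.44 cm to the left of lens 2 (overall magnification ≈ -0.032).

8.44 cm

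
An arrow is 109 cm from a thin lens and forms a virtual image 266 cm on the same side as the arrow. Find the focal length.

Virtual image ⇒ d_i = −266 cm.
1/f = 1/d_o + 1/d_i = 1/(109) + 1/(-266) = 0.005415, so f = 185 cm.
Since f is positive, the thin lens is converging.

f = 185 cm (converging)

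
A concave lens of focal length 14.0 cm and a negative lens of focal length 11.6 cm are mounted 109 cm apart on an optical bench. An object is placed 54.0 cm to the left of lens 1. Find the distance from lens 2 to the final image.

10.6 cm

Lens 1 is diverging, so f₁ = −14.0 cm.
Lens 1: 1/d_i1 = 1/f₁ − 1/d_o1 = 1/(-14.0) − 1/(54.0) = -0.08995, so d_i1 = -11.12 cm.
The intermediate image is 11.12 cm to the left of lens 1 (virtual), which is 109 − (-11.12) = 120.1 cm to the left of lens 2, so d_o2 = +120.1 cm.
Lens 2 is diverging, so f₂ = −11.6 cm.
Lens 2: 1/d_i2 = 1/f₂ − 1/d_o2 = 1/(-11.6) − 1/(120.1) = -0.09453, so d_i2 = -10.6 cm.
The final image is virtual, 10.6 cm to the left of lens 2 (overall magnification ≈ 0.018).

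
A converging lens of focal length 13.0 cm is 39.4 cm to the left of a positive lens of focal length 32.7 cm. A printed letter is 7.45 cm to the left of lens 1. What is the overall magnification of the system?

m = -3.17

Lens 1: 1/d_i1 = 1/(13.0) − 1/(7.45) = -0.05731, so d_i1 = -17.45 cm; m₁ = −d_i1/d_o1 = +2.342.
d_o2 = 39.4 − (-17.45) = 56.85 cm.
Lens 2: 1/d_i2 = 1/(32.7) − 1/(56.85) = 0.01299, so d_i2 = 76.98 cm; m₂ = −d_i2/d_o2 = -1.354.
m = m₁·m₂ = (+2.342)(-1.354) = -3.17.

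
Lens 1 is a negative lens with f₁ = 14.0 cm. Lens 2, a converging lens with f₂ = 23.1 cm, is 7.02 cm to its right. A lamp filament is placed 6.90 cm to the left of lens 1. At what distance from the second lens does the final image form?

23.5 cm

Lens 1 is diverging, so f₁ = −14.0 cm.
Lens 1: 1/d_i1 = 1/f₁ − 1/d_o1 = 1/(-14.0) − 1/(6.90) = -0.2164, so d_i1 = -4.622 cm.
The intermediate image is 4.622 cm to the left of lens 1 (virtual), which is 7.02 − (-4.622) = 11.64 cm to the left of lens 2, so d_o2 = +11.64 cm.
Lens 2: 1/d_i2 = 1/f₂ − 1/d_o2 = 1/(23.1) − 1/(11.64) = -0.04262, so d_i2 = -23.5 cm.
The final image is virtual, 23.5 cm to the left of lens 2 (overall magnification ≈ 1.4).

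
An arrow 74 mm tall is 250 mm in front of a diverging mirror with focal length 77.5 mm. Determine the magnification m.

For a diverging mirror, f = -77.5 mm.
1/d_i = 1/f − 1/d_o = 1/(-77.50) − 1/(250) = -0.01690, so d_i = -59.16 mm.
m = −d_i/d_o = −(-59.16)/(250) = +0.237.
The image is virtual, upright and reduced, behind the mirror.

m = +0.237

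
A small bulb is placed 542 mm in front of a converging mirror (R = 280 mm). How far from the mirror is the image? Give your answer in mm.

f = R/2 = 280/2 = 140.0 mm.
Mirror equation: 1/s_i = 1/f − 1/s_o = 1/(140.0) − 1/(542) = 0.007143 − 0.001845 = 0.005298, so s_i = 189 mm.
The image is real, inverted and reduced, in front of the mirror.

189 mm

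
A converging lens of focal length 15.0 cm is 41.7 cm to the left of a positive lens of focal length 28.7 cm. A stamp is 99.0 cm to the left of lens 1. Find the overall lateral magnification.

m = -1.10

Lens 1: 1/d_i1 = 1/(15.0) − 1/(99.0) = 0.05657, so d_i1 = 17.68 cm; m₁ = −d_i1/d_o1 = -0.1786.
d_o2 = 41.7 − (17.68) = 24.02 cm.
Lens 2: 1/d_i2 = 1/(28.7) − 1/(24.02) = -0.006789, so d_i2 = -147.3 cm; m₂ = −d_i2/d_o2 = +6.132.
m = m₁·m₂ = (-0.1786)(+6.132) = -1.10.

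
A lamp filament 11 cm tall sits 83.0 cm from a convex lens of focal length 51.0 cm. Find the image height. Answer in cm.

17.5 cm

1/d_i = 1/f − 1/d_o = 1/(51.00) − 1/(83.0) = 0.007560, so d_i = 132.3 cm.
m = −d_i/d_o = -1.594.
|h_i| = |m|·h_o = 1.594 × 11 = 17.5 cm. The image is real, inverted and enlarged, on the far side of the lens.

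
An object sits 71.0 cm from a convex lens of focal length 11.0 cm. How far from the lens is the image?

Lens equation: 1/d_i = 1/f − 1/d_o = 1/(11.00) − 1/(71.0) = 0.09091 − 0.01408 = 0.07682, so d_i = 13.0 cm.
The image is real, inverted and reduced, on the far side of the lens.

13.0 cm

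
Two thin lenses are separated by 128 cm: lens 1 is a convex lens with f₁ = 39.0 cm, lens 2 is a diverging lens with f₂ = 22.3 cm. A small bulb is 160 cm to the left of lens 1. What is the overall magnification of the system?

Lens 1: 1/d_i1 = 1/(39.0) − 1/(160) = 0.01939, so d_i1 = 51.57 cm; m₁ = −d_i1/d_o1 = -0.3223.
d_o2 = 128 − (51.57) = 76.43 cm.
f₂ = −22.3 cm (diverging).
Lens 2: 1/d_i2 = 1/(-22.3) − 1/(76.43) = -0.05793, so d_i2 = -17.26 cm; m₂ = −d_i2/d_o2 = +0.2259.
m = m₁·m₂ = (-0.3223)(+0.2259) = -0.0728.

m = -0.0728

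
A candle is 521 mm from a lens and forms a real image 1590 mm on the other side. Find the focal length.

Real image ⇒ d_i = +1590 mm.
1/f = 1/d_o + 1/d_i = 1/(521) + 1/(1590) = 0.002548, so f = 392 mm.
Since f is positive, the lens is converging.

f = 392 mm (converging)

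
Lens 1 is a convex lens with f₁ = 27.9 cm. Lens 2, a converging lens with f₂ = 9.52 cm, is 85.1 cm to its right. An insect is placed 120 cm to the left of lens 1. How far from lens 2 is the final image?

Lens 1: 1/d_i1 = 1/f₁ − 1/d_o1 = 1/(27.9) − 1/(120) = 0.02751, so d_i1 = 36.35 cm.
The intermediate image is 36.35 cm to the right of lens 1, which is 85.1 − (36.35) = 48.75 cm to the left of lens 2, so d_o2 = +48.75 cm.
Lens 2: 1/d_i2 = 1/f₂ − 1/d_o2 = 1/(9.52) − 1/(48.75) = 0.08453, so d_i2 = 11.8 cm.
The final image is real, 11.8 cm to the right of lens 2 (overall magnification ≈ 0.074).

11.8 cm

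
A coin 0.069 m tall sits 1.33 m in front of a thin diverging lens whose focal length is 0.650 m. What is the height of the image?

For a diverging lens, f = -0.650 m.
1/d_i = 1/f − 1/d_o = 1/(-0.6500) − 1/(1.33) = -2.290, so d_i = -0.4366 m.
m = −d_i/d_o = +0.3283.
|h_i| = |m|·h_o = 0.3283 × 0.069 = 0.0227 m. The image is virtual, upright and reduced, on the same side as the object.

0.0227 m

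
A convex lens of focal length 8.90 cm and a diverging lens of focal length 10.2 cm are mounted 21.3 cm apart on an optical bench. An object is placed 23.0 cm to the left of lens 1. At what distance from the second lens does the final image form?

Lens 1: 1/d_i1 = 1/f₁ − 1/d_o1 = 1/(8.90) − 1/(23.0) = 0.06888, so d_i1 = 14.52 cm.
The intermediate image is 14.52 cm to the right of lens 1, which is 21.3 − (14.52) = 6.780 cm to the left of lens 2, so d_o2 = +6.780 cm.
Lens 2 is diverging, so f₂ = −10.2 cm.
Lens 2: 1/d_i2 = 1/f₂ − 1/d_o2 = 1/(-10.2) − 1/(6.780) = -0.2455, so d_i2 = -4.07 cm.
The final image is virtual, 4.07 cm to the left of lens 2 (overall magnification ≈ -0.38).

4.07 cm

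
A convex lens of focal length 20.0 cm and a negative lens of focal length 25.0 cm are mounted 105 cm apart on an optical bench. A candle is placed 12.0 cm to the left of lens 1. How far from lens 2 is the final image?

Lens 1: 1/d_i1 = 1/f₁ − 1/d_o1 = 1/(20.0) − 1/(12.0) = -0.03333, so d_i1 = -30.00 cm.
The intermediate image is 30.00 cm to the left of lens 1 (virtual), which is 105 − (-30.00) = 135.0 cm to the left of lens 2, so d_o2 = +135.0 cm.
Lens 2 is diverging, so f₂ = −25.0 cm.
Lens 2: 1/d_i2 = 1/f₂ − 1/d_o2 = 1/(-25.0) − 1/(135.0) = -0.04741, so d_i2 = -21.1 cm.
The final image is virtual, 21.1 cm to the left of lens 2 (overall magnification ≈ 0.39).

21.1 cm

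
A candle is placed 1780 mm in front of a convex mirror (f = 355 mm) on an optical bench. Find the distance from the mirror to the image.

For a convex mirror, f = -355 mm.
Mirror equation: 1/v = 1/f − 1/u = 1/(-355.0) − 1/(1780) = -0.002817 − 0.0005618 = -0.003379, so v = -296 mm.
The image is virtual, upright and reduced, behind the mirror.

296 mm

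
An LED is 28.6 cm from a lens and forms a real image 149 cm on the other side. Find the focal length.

f = 24.0 cm (converging)

Real image ⇒ d_i = +149 cm.
1/f = 1/d_o + 1/d_i = 1/(28.6) + 1/(149) = 0.04168, so f = 24.0 cm.
Since f is positive, the lens is converging.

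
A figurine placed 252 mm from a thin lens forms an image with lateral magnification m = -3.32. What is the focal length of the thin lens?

f = 194 mm (converging)

m = −d_i/d_o ⇒ d_i = −m·d_o = −(-3.32)·(252) = 836.6 mm.
1/f = 1/d_o + 1/d_i = 1/(252) + 1/(836.6) = 0.005164, so f = 194 mm.
Since f is positive, the thin lens is converging.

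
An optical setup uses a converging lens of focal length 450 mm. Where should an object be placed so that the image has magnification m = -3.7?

m = −d_i/d_o ⇒ d_i = −m·d_o.
1/f = 1/d_o + 1/d_i = 1/d_o − 1/(m·d_o) = (1 − 1/m)/d_o, so d_o = f(1 − 1/m) = (450.0)(1 − 1/(-3.7)) = 572 mm.

572 mm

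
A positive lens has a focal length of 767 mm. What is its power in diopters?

f = 76.7 cm = 0.767 m.
P = 1/f = 1/(0.767 m) = +1.30 D.

P = +1.30 D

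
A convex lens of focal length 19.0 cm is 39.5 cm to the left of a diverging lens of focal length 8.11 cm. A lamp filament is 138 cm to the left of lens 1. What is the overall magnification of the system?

m = -0.0506

Lens 1: 1/d_i1 = 1/(19.0) − 1/(138) = 0.04539, so d_i1 = 22.03 cm; m₁ = −d_i1/d_o1 = -0.1596.
d_o2 = 39.5 − (22.03) = 17.47 cm.
f₂ = −8.11 cm (diverging).
Lens 2: 1/d_i2 = 1/(-8.11) − 1/(17.47) = -0.1805, so d_i2 = -5.539 cm; m₂ = −d_i2/d_o2 = +0.3170.
m = m₁·m₂ = (-0.1596)(+0.3170) = -0.0506.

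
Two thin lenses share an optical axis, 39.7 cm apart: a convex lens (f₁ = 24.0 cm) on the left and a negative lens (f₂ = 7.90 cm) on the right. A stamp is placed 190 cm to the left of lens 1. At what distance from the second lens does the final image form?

4.80 cm

Lens 1: 1/d_i1 = 1/f₁ − 1/d_o1 = 1/(24.0) − 1/(190) = 0.03640, so d_i1 = 27.47 cm.
The intermediate image is 27.47 cm to the right of lens 1, which is 39.7 − (27.47) = 12.23 cm to the left of lens 2, so d_o2 = +12.23 cm.
Lens 2 is diverging, so f₂ = −7.90 cm.
Lens 2: 1/d_i2 = 1/f₂ − 1/d_o2 = 1/(-7.90) − 1/(12.23) = -0.2083, so d_i2 = -4.80 cm.
The final image is virtual, 4.80 cm to the left of lens 2 (overall magnification ≈ -0.057).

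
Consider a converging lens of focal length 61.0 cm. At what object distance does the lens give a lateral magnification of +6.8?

m = −d_i/d_o ⇒ d_i = −m·d_o.
1/f = 1/d_o + 1/d_i = 1/d_o − 1/(m·d_o) = (1 − 1/m)/d_o, so d_o = f(1 − 1/m) = (61.00)(1 − 1/(+6.8)) = 52.0 cm.

52.0 cm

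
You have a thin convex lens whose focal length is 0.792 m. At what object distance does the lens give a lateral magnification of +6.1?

0.662 m

m = −d_i/d_o ⇒ d_i = −m·d_o.
1/f = 1/d_o + 1/d_i = 1/d_o − 1/(m·d_o) = (1 − 1/m)/d_o, so d_o = f(1 − 1/m) = (0.7920)(1 − 1/(+6.1)) = 0.662 m.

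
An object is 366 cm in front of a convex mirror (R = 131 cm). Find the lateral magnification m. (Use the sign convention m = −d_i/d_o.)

m = +0.152

f = R/2 = 131/2 = 65.50 cm; for a convex mirror, f = -65.50 cm.
1/d_i = 1/f − 1/d_o = 1/(-65.50) − 1/(366) = -0.01800, so d_i = -55.56 cm.
m = −d_i/d_o = −(-55.56)/(366) = +0.152.
The image is virtual, upright and reduced, behind the mirror.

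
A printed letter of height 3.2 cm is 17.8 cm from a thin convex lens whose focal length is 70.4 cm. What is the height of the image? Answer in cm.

4.28 cm

1/d_i = 1/f − 1/d_o = 1/(70.40) − 1/(17.8) = -0.04198, so d_i = -23.82 cm.
m = −d_i/d_o = +1.338.
|h_i| = |m|·h_o = 1.338 × 3.2 = 4.28 cm. The image is virtual, upright and enlarged, on the same side as the object.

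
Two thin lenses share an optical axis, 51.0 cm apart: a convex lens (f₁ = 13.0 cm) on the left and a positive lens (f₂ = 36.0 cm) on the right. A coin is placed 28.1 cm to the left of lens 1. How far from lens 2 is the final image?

Lens 1: 1/d_i1 = 1/f₁ − 1/d_o1 = 1/(13.0) − 1/(28.1) = 0.04134, so d_i1 = 24.19 cm.
The intermediate image is 24.19 cm to the right of lens 1, which is 51.0 − (24.19) = 26.81 cm to the left of lens 2, so d_o2 = +26.81 cm.
Lens 2: 1/d_i2 = 1/f₂ − 1/d_o2 = 1/(36.0) − 1/(26.81) = -0.009522, so d_i2 = -105 cm.
The final image is virtual, 105 cm to the left of lens 2 (overall magnification ≈ -3.4).

105 cm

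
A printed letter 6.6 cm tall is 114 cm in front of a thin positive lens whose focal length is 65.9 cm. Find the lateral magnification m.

m = -1.37

1/d_i = 1/f − 1/d_o = 1/(65.90) − 1/(114) = 0.006403, so d_i = 156.2 cm.
m = −d_i/d_o = −(156.2)/(114) = -1.37.
The image is real, inverted and enlarged, on the far side of the lens.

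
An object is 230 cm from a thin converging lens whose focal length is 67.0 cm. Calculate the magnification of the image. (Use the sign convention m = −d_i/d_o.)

1/d_i = 1/f − 1/d_o = 1/(67.00) − 1/(230) = 0.01058, so d_i = 94.54 cm.
m = −d_i/d_o = −(94.54)/(230) = -0.411.
The image is real, inverted and reduced, on the far side of the lens.

m = -0.411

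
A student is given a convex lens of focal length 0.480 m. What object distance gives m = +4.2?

m = −d_i/d_o ⇒ d_i = −m·d_o.
1/f = 1/d_o + 1/d_i = 1/d_o − 1/(m·d_o) = (1 − 1/m)/d_o, so d_o = f(1 − 1/m) = (0.4800)(1 − 1/(+4.2)) = 0.366 m.

0.366 m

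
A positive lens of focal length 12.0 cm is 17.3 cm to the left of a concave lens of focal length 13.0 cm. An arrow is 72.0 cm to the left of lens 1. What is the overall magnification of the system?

m = -0.164

Lens 1: 1/d_i1 = 1/(12.0) − 1/(72.0) = 0.06944, so d_i1 = 14.40 cm; m₁ = −d_i1/d_o1 = -0.2000.
d_o2 = 17.3 − (14.40) = 2.900 cm.
f₂ = −13.0 cm (diverging).
Lens 2: 1/d_i2 = 1/(-13.0) − 1/(2.900) = -0.4218, so d_i2 = -2.371 cm; m₂ = −d_i2/d_o2 = +0.8176.
m = m₁·m₂ = (-0.2000)(+0.8176) = -0.164.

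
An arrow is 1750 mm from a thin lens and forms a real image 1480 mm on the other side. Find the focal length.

Real image ⇒ d_i = +1480 mm.
1/f = 1/d_o + 1/d_i = 1/(1750) + 1/(1480) = 0.001247, so f = 802 mm.
Since f is positive, the thin lens is converging.

f = 802 mm (converging)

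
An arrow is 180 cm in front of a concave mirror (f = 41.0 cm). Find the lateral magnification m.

m = -0.295

1/d_i = 1/f − 1/d_o = 1/(41.00) − 1/(180) = 0.01883, so d_i = 53.09 cm.
m = −d_i/d_o = −(53.09)/(180) = -0.295.
The image is real, inverted and reduced, in front of the mirror.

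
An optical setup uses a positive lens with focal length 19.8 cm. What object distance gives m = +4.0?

14.9 cm

m = −d_i/d_o ⇒ d_i = −m·d_o.
1/f = 1/d_o + 1/d_i = 1/d_o − 1/(m·d_o) = (1 − 1/m)/d_o, so d_o = f(1 − 1/m) = (19.80)(1 − 1/(+4.0)) = 14.9 cm.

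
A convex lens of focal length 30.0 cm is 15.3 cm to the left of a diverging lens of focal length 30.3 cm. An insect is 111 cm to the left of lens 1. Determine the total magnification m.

m = -2.50

Lens 1: 1/d_i1 = 1/(30.0) − 1/(111) = 0.02432, so d_i1 = 41.11 cm; m₁ = −d_i1/d_o1 = -0.3704.
d_o2 = 15.3 − (41.11) = -25.81 cm (virtual object).
f₂ = −30.3 cm (diverging).
Lens 2: 1/d_i2 = 1/(-30.3) − 1/(-25.81) = 0.005741, so d_i2 = 174.2 cm; m₂ = −d_i2/d_o2 = +6.748.
m = m₁·m₂ = (-0.3704)(+6.748) = -2.50.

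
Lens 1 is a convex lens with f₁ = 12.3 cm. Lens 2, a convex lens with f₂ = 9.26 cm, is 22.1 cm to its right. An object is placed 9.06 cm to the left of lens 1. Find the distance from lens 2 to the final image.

Lens 1: 1/d_i1 = 1/f₁ − 1/d_o1 = 1/(12.3) − 1/(9.06) = -0.02907, so d_i1 = -34.39 cm.
The intermediate image is 34.39 cm to the left of lens 1 (virtual), which is 22.1 − (-34.39) = 56.49 cm to the left of lens 2, so d_o2 = +56.49 cm.
Lens 2: 1/d_i2 = 1/f₂ − 1/d_o2 = 1/(9.26) − 1/(56.49) = 0.09029, so d_i2 = 11.1 cm.
The final image is real, 11.1 cm to the right of lens 2 (overall magnification ≈ -0.74).

11.1 cm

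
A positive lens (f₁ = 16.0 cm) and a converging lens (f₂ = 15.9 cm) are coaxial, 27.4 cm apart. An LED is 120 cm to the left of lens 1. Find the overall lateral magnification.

m = -0.351

Lens 1: 1/d_i1 = 1/(16.0) − 1/(120) = 0.05417, so d_i1 = 18.46 cm; m₁ = −d_i1/d_o1 = -0.1538.
d_o2 = 27.4 − (18.46) = 8.940 cm.
Lens 2: 1/d_i2 = 1/(15.9) − 1/(8.940) = -0.04896, so d_i2 = -20.42 cm; m₂ = −d_i2/d_o2 = +2.284.
m = m₁·m₂ = (-0.1538)(+2.284) = -0.351.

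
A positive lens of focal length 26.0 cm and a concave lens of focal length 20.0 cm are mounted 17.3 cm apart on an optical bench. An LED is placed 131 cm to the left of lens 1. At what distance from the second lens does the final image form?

62.3 cm

Lens 1: 1/d_i1 = 1/f₁ − 1/d_o1 = 1/(26.0) − 1/(131) = 0.03083, so d_i1 = 32.44 cm.
The intermediate image is 32.44 cm to the right of lens 1, which lies 15.14 cm to the right of lens 2 — a virtual object — so d_o2 = −15.14 cm.
Lens 2 is diverging, so f₂ = −20.0 cm.
Lens 2: 1/d_i2 = 1/f₂ − 1/d_o2 = 1/(-20.0) − 1/(-15.14) = 0.01605, so d_i2 = 62.3 cm.
The final image is real, 62.3 cm to the right of lens 2 (overall magnification ≈ -1.0).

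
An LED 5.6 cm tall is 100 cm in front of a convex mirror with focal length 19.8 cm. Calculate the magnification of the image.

For a convex mirror, f = -19.8 cm.
1/d_i = 1/f − 1/d_o = 1/(-19.80) − 1/(100) = -0.06051, so d_i = -16.53 cm.
m = −d_i/d_o = −(-16.53)/(100) = +0.165.
The image is virtual, upright and reduced, behind the mirror.

m = +0.165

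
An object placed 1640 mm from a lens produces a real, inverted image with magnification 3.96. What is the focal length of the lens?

f = 1310 mm (converging)

m = −d_i/d_o ⇒ d_i = −m·d_o = −(-3.96)·(1640) = 6494 mm.
1/f = 1/d_o + 1/d_i = 1/(1640) + 1/(6494) = 0.0007637, so f = 1310 mm.
Since f is positive, the lens is converging.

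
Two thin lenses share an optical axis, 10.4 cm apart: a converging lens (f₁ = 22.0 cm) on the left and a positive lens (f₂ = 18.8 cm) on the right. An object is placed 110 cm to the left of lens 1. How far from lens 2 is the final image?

Lens 1: 1/d_i1 = 1/f₁ − 1/d_o1 = 1/(22.0) − 1/(110) = 0.03636, so d_i1 = 27.50 cm.
The intermediate image is 27.50 cm to the right of lens 1, which lies 17.10 cm to the right of lens 2 — a virtual object — so d_o2 = −17.10 cm.
Lens 2: 1/d_i2 = 1/f₂ − 1/d_o2 = 1/(18.8) − 1/(-17.10) = 0.1117, so d_i2 = 8.95 cm.
The final image is real, 8.95 cm to the right of lens 2 (overall magnification ≈ -0.13).

8.95 cm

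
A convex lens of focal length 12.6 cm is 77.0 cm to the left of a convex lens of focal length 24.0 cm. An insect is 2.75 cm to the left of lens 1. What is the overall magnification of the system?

m = -0.543

Lens 1: 1/d_i1 = 1/(12.6) − 1/(2.75) = -0.2843, so d_i1 = -3.518 cm; m₁ = −d_i1/d_o1 = +1.279.
d_o2 = 77.0 − (-3.518) = 80.52 cm.
Lens 2: 1/d_i2 = 1/(24.0) − 1/(80.52) = 0.02925, so d_i2 = 34.19 cm; m₂ = −d_i2/d_o2 = -0.4246.
m = m₁·m₂ = (+1.279)(-0.4246) = -0.543.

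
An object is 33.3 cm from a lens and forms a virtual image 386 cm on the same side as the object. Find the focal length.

Virtual image ⇒ d_i = −386 cm.
1/f = 1/d_o + 1/d_i = 1/(33.3) + 1/(-386) = 0.02744, so f = 36.4 cm.
Since f is positive, the lens is converging.

f = 36.4 cm (converging)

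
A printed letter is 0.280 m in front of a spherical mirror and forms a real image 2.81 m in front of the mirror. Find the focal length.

f = 0.255 m (concave)

Real image ⇒ d_i = +2.81 m.
1/f = 1/d_o + 1/d_i = 1/(0.280) + 1/(2.81) = 3.927, so f = 0.255 m.
Since f is positive, the spherical mirror is concave.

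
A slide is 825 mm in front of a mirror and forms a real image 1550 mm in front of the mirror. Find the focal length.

f = 538 mm (concave)

Real image ⇒ d_i = +1550 mm.
1/f = 1/d_o + 1/d_i = 1/(825) + 1/(1550) = 0.001857, so f = 538 mm.
Since f is positive, the mirror is concave.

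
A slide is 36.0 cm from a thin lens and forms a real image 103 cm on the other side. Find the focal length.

Real image ⇒ d_i = +103 cm.
1/f = 1/d_o + 1/d_i = 1/(36.0) + 1/(103) = 0.03749, so f = 26.7 cm.
Since f is positive, the thin lens is converging.

f = 26.7 cm (converging)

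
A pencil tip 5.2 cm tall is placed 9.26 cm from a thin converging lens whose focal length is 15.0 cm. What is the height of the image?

1/d_i = 1/f − 1/d_o = 1/(15.00) − 1/(9.26) = -0.04132, so d_i = -24.20 cm.
m = −d_i/d_o = +2.613.
|h_i| = |m|·h_o = 2.613 × 5.2 = 13.6 cm. The image is virtual, upright and enlarged, on the same side as the object.

13.6 cm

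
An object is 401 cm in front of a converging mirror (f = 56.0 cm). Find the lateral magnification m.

1/d_i = 1/f − 1/d_o = 1/(56.00) − 1/(401) = 0.01536, so d_i = 65.09 cm.
m = −d_i/d_o = −(65.09)/(401) = -0.162.
The image is real, inverted and reduced, in front of the mirror.

m = -0.162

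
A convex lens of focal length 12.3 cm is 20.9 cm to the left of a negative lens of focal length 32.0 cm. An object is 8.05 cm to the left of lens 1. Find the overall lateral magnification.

m = +1.22

Lens 1: 1/d_i1 = 1/(12.3) − 1/(8.05) = -0.04292, so d_i1 = -23.30 cm; m₁ = −d_i1/d_o1 = +2.894.
d_o2 = 20.9 − (-23.30) = 44.20 cm.
f₂ = −32.0 cm (diverging).
Lens 2: 1/d_i2 = 1/(-32.0) − 1/(44.20) = -0.05387, so d_i2 = -18.56 cm; m₂ = −d_i2/d_o2 = +0.4199.
m = m₁·m₂ = (+2.894)(+0.4199) = +1.22.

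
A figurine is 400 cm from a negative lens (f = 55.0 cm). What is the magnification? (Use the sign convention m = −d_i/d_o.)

For a negative lens, f = -55.0 cm.
1/d_i = 1/f − 1/d_o = 1/(-55.00) − 1/(400) = -0.02068, so d_i = -48.35 cm.
m = −d_i/d_o = −(-48.35)/(400) = +0.121.
The image is virtual, upright and reduced, on the same side as the object.

m = +0.121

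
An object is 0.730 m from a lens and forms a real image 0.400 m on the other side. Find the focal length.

Real image ⇒ d_i = +0.400 m.
1/f = 1/d_o + 1/d_i = 1/(0.730) + 1/(0.400) = 3.870, so f = 0.258 m.
Since f is positive, the lens is converging.

f = 0.258 m (converging)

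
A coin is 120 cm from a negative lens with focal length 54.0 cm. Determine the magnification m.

m = +0.310

For a negative lens, f = -54.0 cm.
1/d_i = 1/f − 1/d_o = 1/(-54.00) − 1/(120) = -0.02685, so d_i = -37.24 cm.
m = −d_i/d_o = −(-37.24)/(120) = +0.310.
The image is virtual, upright and reduced, on the same side as the object.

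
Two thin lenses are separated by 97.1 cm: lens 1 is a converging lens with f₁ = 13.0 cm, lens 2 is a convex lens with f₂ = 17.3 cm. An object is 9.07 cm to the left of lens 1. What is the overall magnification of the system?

Lens 1: 1/d_i1 = 1/(13.0) − 1/(9.07) = -0.03333, so d_i1 = -30.00 cm; m₁ = −d_i1/d_o1 = +3.308.
d_o2 = 97.1 − (-30.00) = 127.1 cm.
Lens 2: 1/d_i2 = 1/(17.3) − 1/(127.1) = 0.04994, so d_i2 = 20.03 cm; m₂ = −d_i2/d_o2 = -0.1576.
m = m₁·m₂ = (+3.308)(-0.1576) = -0.521.

m = -0.521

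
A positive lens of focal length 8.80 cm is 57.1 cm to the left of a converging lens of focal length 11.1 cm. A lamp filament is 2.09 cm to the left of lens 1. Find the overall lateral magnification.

Lens 1: 1/d_i1 = 1/(8.80) − 1/(2.09) = -0.3648, so d_i1 = -2.741 cm; m₁ = −d_i1/d_o1 = +1.311.
d_o2 = 57.1 − (-2.741) = 59.84 cm.
Lens 2: 1/d_i2 = 1/(11.1) − 1/(59.84) = 0.07338, so d_i2 = 13.63 cm; m₂ = −d_i2/d_o2 = -0.2277.
m = m₁·m₂ = (+1.311)(-0.2277) = -0.299.

m = -0.299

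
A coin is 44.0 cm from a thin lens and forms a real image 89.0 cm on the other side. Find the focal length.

Real image ⇒ d_i = +89.0 cm.
1/f = 1/d_o + 1/d_i = 1/(44.0) + 1/(89.0) = 0.03396, so f = 29.4 cm.
Since f is positive, the thin lens is converging.

f = 29.4 cm (converging)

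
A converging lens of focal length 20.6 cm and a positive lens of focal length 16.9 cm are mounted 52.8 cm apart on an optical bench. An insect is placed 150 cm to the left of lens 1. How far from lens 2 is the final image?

40.7 cm

Lens 1: 1/d_i1 = 1/f₁ − 1/d_o1 = 1/(20.6) − 1/(150) = 0.04188, so d_i1 = 23.88 cm.
The intermediate image is 23.88 cm to the right of lens 1, which is 52.8 − (23.88) = 28.92 cm to the left of lens 2, so d_o2 = +28.92 cm.
Lens 2: 1/d_i2 = 1/f₂ − 1/d_o2 = 1/(16.9) − 1/(28.92) = 0.02459, so d_i2 = 40.7 cm.
The final image is real, 40.7 cm to the right of lens 2 (overall magnification ≈ 0.22).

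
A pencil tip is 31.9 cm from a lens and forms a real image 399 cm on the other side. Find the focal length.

f = 29.5 cm (converging)

Real image ⇒ d_i = +399 cm.
1/f = 1/d_o + 1/d_i = 1/(31.9) + 1/(399) = 0.03385, so f = 29.5 cm.
Since f is positive, the lens is converging.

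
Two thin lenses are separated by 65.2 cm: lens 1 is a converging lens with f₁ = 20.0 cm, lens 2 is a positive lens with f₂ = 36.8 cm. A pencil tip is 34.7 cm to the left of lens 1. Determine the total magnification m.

Lens 1: 1/d_i1 = 1/(20.0) − 1/(34.7) = 0.02118, so d_i1 = 47.21 cm; m₁ = −d_i1/d_o1 = -1.361.
d_o2 = 65.2 − (47.21) = 17.99 cm.
Lens 2: 1/d_i2 = 1/(36.8) − 1/(17.99) = -0.02841, so d_i2 = -35.20 cm; m₂ = −d_i2/d_o2 = +1.956.
m = m₁·m₂ = (-1.361)(+1.956) = -2.66.

m = -2.66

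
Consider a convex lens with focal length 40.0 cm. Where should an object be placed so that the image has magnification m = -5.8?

46.9 cm

m = −d_i/d_o ⇒ d_i = −m·d_o.
1/f = 1/d_o + 1/d_i = 1/d_o − 1/(m·d_o) = (1 − 1/m)/d_o, so d_o = f(1 − 1/m) = (40.00)(1 − 1/(-5.8)) = 46.9 cm.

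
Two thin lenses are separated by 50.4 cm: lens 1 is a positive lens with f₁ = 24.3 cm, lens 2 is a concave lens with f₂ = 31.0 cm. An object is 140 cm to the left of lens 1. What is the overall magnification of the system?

Lens 1: 1/d_i1 = 1/(24.3) − 1/(140) = 0.03401, so d_i1 = 29.40 cm; m₁ = −d_i1/d_o1 = -0.2100.
d_o2 = 50.4 − (29.40) = 21.00 cm.
f₂ = −31.0 cm (diverging).
Lens 2: 1/d_i2 = 1/(-31.0) − 1/(21.00) = -0.07988, so d_i2 = -12.52 cm; m₂ = −d_i2/d_o2 = +0.5962.
m = m₁·m₂ = (-0.2100)(+0.5962) = -0.125.

m = -0.125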